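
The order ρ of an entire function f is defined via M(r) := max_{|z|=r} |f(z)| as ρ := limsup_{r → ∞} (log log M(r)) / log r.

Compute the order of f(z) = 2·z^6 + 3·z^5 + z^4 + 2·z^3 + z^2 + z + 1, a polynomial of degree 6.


|f(z)| ≤ Σ|c_k|·r^k = O(r^6) as r → ∞. Polynomial growth is O(e^{r^ε}) for every ε > 0 (since r^6/e^{r^ε} → 0), so ρ ≤ ε for all ε > 0, i.e. ρ = 0. Every nonconstant polynomial has order 0.
Therefore ρ = 0.

Order ρ = 0.


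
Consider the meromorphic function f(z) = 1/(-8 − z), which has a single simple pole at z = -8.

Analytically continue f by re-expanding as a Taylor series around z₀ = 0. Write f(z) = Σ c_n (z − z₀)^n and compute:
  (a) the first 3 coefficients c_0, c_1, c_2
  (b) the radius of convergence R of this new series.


Let w = z − z₀, so z = z₀ + w.
Then -8 − z = -8 − (z₀ + w) = (-8 − z₀) − w = -8 − w.
f(z) = 1/(-8 − w) = (1/(-8)) · 1/(1 − w/(-8)) = Σ_{n≥0} w^n / (-8)^(n+1).
So c_n = 1/(-8)^(n+1):
  c_0 = 1/(-8)^1 = -1/8.
  c_1 = 1/(-8)^2 = 1/64.
  c_2 = 1/(-8)^3 = -1/512.
The series is valid for |w/d| < 1, i.e. |z − z₀| < |d|.
Radius of convergence: R = |-8 − z₀| = |-8| = 8 (distance from z₀ to the singularity z = -8).

c_0 = -1/8, c_1 = 1/64, c_2 = -1/512; R = 8.


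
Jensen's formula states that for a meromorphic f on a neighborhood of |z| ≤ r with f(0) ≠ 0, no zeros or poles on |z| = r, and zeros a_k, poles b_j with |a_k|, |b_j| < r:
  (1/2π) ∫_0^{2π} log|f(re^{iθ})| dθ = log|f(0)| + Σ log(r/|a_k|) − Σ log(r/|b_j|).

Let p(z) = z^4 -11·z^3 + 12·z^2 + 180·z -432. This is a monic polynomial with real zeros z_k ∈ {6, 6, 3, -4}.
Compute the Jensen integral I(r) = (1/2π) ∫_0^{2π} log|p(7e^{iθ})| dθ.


Zeros: -4, 3, 6, 6; r = 7.
Inside |z| < r: -4, 3, 6, 6. Outside (|z| ≥ r): ∅.
p(0) = -432, so log|p(0)| = log(432) = 6.0684.
Apply Jensen: I(r) = log|p(0)| + Σ_k log(r/|z_k|), summed over zeros inside |z| < r.
  log(r/|z_k|) for z_k = 6: log(7/6) = 0.1542
  log(r/|z_k|) for z_k = 6: log(7/6) = 0.1542
  log(r/|z_k|) for z_k = 3: log(7/3) = 0.8473
  log(r/|z_k|) for z_k = -4: log(7/4) = 0.5596
Sum over inside zeros: 1.7152.
I(r) = log|p(0)| + (inside sum) = 6.0684 + 1.7152 = 7.7836.
Closed form (all zeros inside, monic): I(r) = n·log(r) = 4·log(7) = 7.7836. ✓

I(r) ≈ 7.7836.


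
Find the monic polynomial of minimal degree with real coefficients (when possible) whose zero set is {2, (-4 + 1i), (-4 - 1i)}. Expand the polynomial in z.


The polynomial is p(z) = ∏_{α ∈ S} (z − α), where S = {2, (-4 + 1i), (-4 - 1i)}.
Expanding the product yields: p(z) = z^3 + 6·z^2 + z -34.
Note conjugate pairs combine to real quadratics: (z − (-4+1i))(z − (-4−1i)) = z² + 8z + 17.
The resulting polynomial has degree 3 and real coefficients as required.

p(z) = z^3 + 6·z^2 + z -34.


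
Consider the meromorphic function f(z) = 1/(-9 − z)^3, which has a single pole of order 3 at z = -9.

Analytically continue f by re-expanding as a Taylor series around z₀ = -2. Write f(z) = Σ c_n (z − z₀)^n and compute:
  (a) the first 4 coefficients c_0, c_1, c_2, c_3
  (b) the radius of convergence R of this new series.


Let w = z − z₀, so z = z₀ + w.
Then -9 − z = -9 − (z₀ + w) = (-9 − z₀) − w = -7 − w.
f(z) = 1/(-7 − w)^3 = (1/(-7)^3) · (1 − w/(-7))^{−3}.
By the binomial series (1−u)^{−3} = Σ_{n≥0} C(n+2, 2) u^n for |u|<1, with u = w/(-7):
  c_n = C(n+2, 2) / (-7)^(n+3).
  c_0 = 1/(-7)^3 = -1/343.
  c_1 = 3/(-7)^4 = 3/2401.
  c_2 = 6/(-7)^5 = -6/16807.
  c_3 = 10/(-7)^6 = 10/117649.
The series is valid for |w/d| < 1, i.e. |z − z₀| < |d|.
Radius of convergence: R = |-9 − z₀| = |-7| = 7 (distance from z₀ to the singularity z = -9).

c_0 = -1/343, c_1 = 3/2401, c_2 = -6/16807, c_3 = 10/117649; R = 7.


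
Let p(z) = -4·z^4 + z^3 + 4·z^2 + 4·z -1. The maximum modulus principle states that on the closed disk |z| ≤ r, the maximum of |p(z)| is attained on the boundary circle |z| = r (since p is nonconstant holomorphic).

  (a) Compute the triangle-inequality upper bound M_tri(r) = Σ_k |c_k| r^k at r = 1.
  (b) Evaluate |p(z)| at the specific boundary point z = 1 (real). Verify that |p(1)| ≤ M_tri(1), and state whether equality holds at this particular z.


Coefficients: c_0 = -1, c_1 = 4, c_2 = 4, c_3 = 1, c_4 = -4. Radius r = 1.
Part (a). Triangle bound: M_tri(r) = Σ_k |c_k| r^k
  = |-1|·1^0 + |4|·1^1 + |4|·1^2 + |1|·1^3 + |-4|·1^4
  = 1 + 4 + 4 + 1 + 4 = 14.
This bounds M(r) := max_{|z|=r} |p(z)| from above; equality holds iff all terms c_k z^k can be made to align in phase at a single z on |z|=r.
Part (b). At z = 1 (real, on the circle |z| = r):
  p(1) = (-1)·1^0 + (4)·1^1 + (4)·1^2 + (1)·1^3 + (-4)·1^4 = 4.
  |p(1)| = 4.
Check: |p(1)| = 4 ≤ 14 = M_tri(1). ✓ Equality does not hold at z = 1 (the coefficients have mixed signs, so the terms do not all align in phase there).

M_tri(1) = 14; |p(1)| = 4; equality at z=1: no.


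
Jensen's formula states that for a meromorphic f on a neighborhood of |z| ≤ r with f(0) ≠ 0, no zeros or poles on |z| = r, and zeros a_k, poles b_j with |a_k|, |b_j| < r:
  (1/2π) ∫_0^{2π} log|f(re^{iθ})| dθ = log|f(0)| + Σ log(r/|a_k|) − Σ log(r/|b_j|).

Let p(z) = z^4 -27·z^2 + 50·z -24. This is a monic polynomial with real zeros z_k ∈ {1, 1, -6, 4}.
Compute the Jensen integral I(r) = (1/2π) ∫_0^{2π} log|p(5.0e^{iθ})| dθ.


Zeros: -6, 1, 1, 4; r = 5.0.
Inside |z| < r: 1, 1, 4. Outside (|z| ≥ r): -6.
p(0) = -24, so log|p(0)| = log(24) = 3.1781.
Apply Jensen: I(r) = log|p(0)| + Σ_k log(r/|z_k|), summed over zeros inside |z| < r.
  log(r/|z_k|) for z_k = 1: log(5.0/1) = 1.6094
  log(r/|z_k|) for z_k = 1: log(5.0/1) = 1.6094
  log(r/|z_k|) for z_k = 4: log(5.0/4) = 0.2231
  Outside zeros (-6) contribute nothing to the Jensen sum.
Sum over inside zeros: 3.4420.
I(r) = log|p(0)| + (inside sum) = 3.1781 + 3.4420 = 6.6201.
Note: since some zeros are outside |z| ≤ r, the simplified n·log(r) form does NOT apply — only the inside zeros contribute.

I(r) ≈ 6.6201.


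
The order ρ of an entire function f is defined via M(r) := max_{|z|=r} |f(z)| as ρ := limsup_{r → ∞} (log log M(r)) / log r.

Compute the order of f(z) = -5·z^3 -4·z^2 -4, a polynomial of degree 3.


|f(z)| ≤ Σ|c_k|·r^k = O(r^3) as r → ∞. Polynomial growth is O(e^{r^ε}) for every ε > 0 (since r^3/e^{r^ε} → 0), so ρ ≤ ε for all ε > 0, i.e. ρ = 0. Every nonconstant polynomial has order 0.
Therefore ρ = 0.

Order ρ = 0.


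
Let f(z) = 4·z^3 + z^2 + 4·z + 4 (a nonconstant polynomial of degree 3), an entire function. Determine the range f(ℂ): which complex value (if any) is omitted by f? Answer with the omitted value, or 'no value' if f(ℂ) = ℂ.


Little Picard bounds the complement of f(ℂ) to at most one point.
For every w ∈ ℂ, the equation p(z) − w = 0 is a nonconstant polynomial in z and hence has at least one root by the fundamental theorem of algebra. So p is surjective onto ℂ, omitting no value.

Omitted value: no value.


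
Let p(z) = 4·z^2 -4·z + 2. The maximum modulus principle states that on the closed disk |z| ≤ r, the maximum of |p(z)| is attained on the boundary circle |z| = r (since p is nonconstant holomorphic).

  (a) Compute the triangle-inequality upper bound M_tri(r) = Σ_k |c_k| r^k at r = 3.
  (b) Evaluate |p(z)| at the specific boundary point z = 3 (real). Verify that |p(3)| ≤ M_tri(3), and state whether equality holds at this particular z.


Coefficients: c_0 = 2, c_1 = -4, c_2 = 4. Radius r = 3.
Part (a). Triangle bound: M_tri(r) = Σ_k |c_k| r^k
  = |2|·3^0 + |-4|·3^1 + |4|·3^2
  = 2 + 12 + 36 = 50.
This bounds M(r) := max_{|z|=r} |p(z)| from above; equality holds iff all terms c_k z^k can be made to align in phase at a single z on |z|=r.
Part (b). At z = 3 (real, on the circle |z| = r):
  p(3) = (2)·3^0 + (-4)·3^1 + (4)·3^2 = 26.
  |p(3)| = 26.
Check: |p(3)| = 26 ≤ 50 = M_tri(3). ✓ Equality does not hold at z = 3 (the coefficients have mixed signs, so the terms do not all align in phase there).

M_tri(3) = 50; |p(3)| = 26; equality at z=3: no.


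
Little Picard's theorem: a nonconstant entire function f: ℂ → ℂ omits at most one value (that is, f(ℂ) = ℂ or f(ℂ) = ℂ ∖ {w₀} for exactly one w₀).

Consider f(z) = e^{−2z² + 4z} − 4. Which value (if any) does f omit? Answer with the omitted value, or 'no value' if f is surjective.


Little Picard bounds the complement of f(ℂ) to at most one point.
The exponent g(z) = −2z² + 4z is a nonconstant polynomial, hence surjective onto ℂ. So e^{g(z)} takes every value in {e^w : w ∈ ℂ} = ℂ ∖ {0}. Adding -4 shifts the range to ℂ ∖ {-4}. f omits exactly -4.

Omitted value: -4.


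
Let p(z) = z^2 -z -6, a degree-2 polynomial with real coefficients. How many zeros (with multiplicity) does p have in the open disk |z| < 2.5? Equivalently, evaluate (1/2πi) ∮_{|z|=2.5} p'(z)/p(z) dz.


The zeros of p are: 3, -2.
Their magnitudes are: 3, 2.
Zeros with |z| < R = 2.5: -2.
Count = 1.
By the argument principle, (1/2πi) ∮_{|z|=R} p'(z)/p(z) dz equals exactly this count.

Number of zeros inside |z| < 2.5: 1.


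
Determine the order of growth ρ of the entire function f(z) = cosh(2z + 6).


cosh(w) is a linear combination of e^{iw} and e^{−iw} (or e^w, e^{−w} in the hyperbolic case), so |cosh(w)| ≤ e^{|w|}. With w = 2z + 6, |w| ≤ 2|z| + 6 = 2r + 6 on |z| = r, giving M(r) ≤ e^{2r + 6}, so ρ ≤ 1. On a suitable ray (z = it for sin/cos; z = t for sinh/cosh, t real → ∞), |cosh(2z + 6)| grows like e^{2|t|}/2, so ρ ≥ 1. Hence ρ = 1.
Therefore ρ = 1.

Order ρ = 1.


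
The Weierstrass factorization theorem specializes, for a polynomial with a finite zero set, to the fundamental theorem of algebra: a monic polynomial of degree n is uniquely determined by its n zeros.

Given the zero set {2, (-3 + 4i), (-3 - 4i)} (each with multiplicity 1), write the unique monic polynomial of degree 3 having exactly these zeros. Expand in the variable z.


The polynomial is p(z) = ∏_{α ∈ S} (z − α), where S = {2, (-3 + 4i), (-3 - 4i)}.
Expanding the product yields: p(z) = z^3 + 4·z^2 + 13·z -50.
Note conjugate pairs combine to real quadratics: (z − (-3+4i))(z − (-3−4i)) = z² + 6z + 25.
The resulting polynomial has degree 3 and real coefficients as required.

p(z) = z^3 + 4·z^2 + 13·z -50.


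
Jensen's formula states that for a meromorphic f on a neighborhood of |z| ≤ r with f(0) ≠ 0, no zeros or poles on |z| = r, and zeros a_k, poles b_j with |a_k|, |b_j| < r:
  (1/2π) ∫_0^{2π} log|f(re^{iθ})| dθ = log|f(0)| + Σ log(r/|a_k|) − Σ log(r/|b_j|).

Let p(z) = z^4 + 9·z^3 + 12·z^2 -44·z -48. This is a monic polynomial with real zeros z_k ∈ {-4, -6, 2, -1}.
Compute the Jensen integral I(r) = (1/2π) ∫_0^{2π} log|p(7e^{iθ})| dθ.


Zeros: -6, -4, -1, 2; r = 7.
Inside |z| < r: -6, -4, -1, 2. Outside (|z| ≥ r): ∅.
p(0) = -48, so log|p(0)| = log(48) = 3.8712.
Apply Jensen: I(r) = log|p(0)| + Σ_k log(r/|z_k|), summed over zeros inside |z| < r.
  log(r/|z_k|) for z_k = -4: log(7/4) = 0.5596
  log(r/|z_k|) for z_k = -6: log(7/6) = 0.1542
  log(r/|z_k|) for z_k = 2: log(7/2) = 1.2528
  log(r/|z_k|) for z_k = -1: log(7/1) = 1.9459
Sum over inside zeros: 3.9124.
I(r) = log|p(0)| + (inside sum) = 3.8712 + 3.9124 = 7.7836.
Closed form (all zeros inside, monic): I(r) = n·log(r) = 4·log(7) = 7.7836. ✓

I(r) ≈ 7.7836.


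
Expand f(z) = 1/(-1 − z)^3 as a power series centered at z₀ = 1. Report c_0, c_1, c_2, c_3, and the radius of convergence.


Let w = z − z₀, so z = z₀ + w.
Then -1 − z = -1 − (z₀ + w) = (-1 − z₀) − w = -2 − w.
f(z) = 1/(-2 − w)^3 = (1/(-2)^3) · (1 − w/(-2))^{−3}.
By the binomial series (1−u)^{−3} = Σ_{n≥0} C(n+2, 2) u^n for |u|<1, with u = w/(-2):
  c_n = C(n+2, 2) / (-2)^(n+3).
  c_0 = 1/(-2)^3 = -1/8.
  c_1 = 3/(-2)^4 = 3/16.
  c_2 = 6/(-2)^5 = -3/16.
  c_3 = 10/(-2)^6 = 5/32.
The series is valid for |w/d| < 1, i.e. |z − z₀| < |d|.
Radius of convergence: R = |-1 − z₀| = |-2| = 2 (distance from z₀ to the singularity z = -1).

c_0 = -1/8, c_1 = 3/16, c_2 = -3/16, c_3 = 5/32; R = 2.


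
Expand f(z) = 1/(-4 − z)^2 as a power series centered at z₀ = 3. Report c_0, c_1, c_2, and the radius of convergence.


Let w = z − z₀, so z = z₀ + w.
Then -4 − z = -4 − (z₀ + w) = (-4 − z₀) − w = -7 − w.
f(z) = 1/(-7 − w)^2 = (1/(-7)^2) · (1 − w/(-7))^{−2}.
By the binomial series (1−u)^{−2} = Σ_{n≥0} C(n+1, 1) u^n for |u|<1, with u = w/(-7):
  c_n = C(n+1, 1) / (-7)^(n+2).
  c_0 = 1/(-7)^2 = 1/49.
  c_1 = 2/(-7)^3 = -2/343.
  c_2 = 3/(-7)^4 = 3/2401.
The series is valid for |w/d| < 1, i.e. |z − z₀| < |d|.
Radius of convergence: R = |-4 − z₀| = |-7| = 7 (distance from z₀ to the singularity z = -4).

c_0 = 1/49, c_1 = -2/343, c_2 = 3/2401; R = 7.


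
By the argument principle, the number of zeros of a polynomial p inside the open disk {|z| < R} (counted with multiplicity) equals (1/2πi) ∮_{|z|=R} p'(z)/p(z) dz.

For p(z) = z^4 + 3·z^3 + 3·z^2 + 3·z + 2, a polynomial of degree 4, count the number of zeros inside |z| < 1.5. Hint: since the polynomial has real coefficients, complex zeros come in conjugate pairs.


The zeros of p are: (0 + 1i), (0 - 1i), -2, -1.
Their magnitudes are: 1, 1, 2, 1.
Zeros with |z| < R = 1.5: (0 + 1i), (0 - 1i), -1.
Count = 3.
By the argument principle, (1/2πi) ∮_{|z|=R} p'(z)/p(z) dz equals exactly this count.

Number of zeros inside |z| < 1.5: 3.


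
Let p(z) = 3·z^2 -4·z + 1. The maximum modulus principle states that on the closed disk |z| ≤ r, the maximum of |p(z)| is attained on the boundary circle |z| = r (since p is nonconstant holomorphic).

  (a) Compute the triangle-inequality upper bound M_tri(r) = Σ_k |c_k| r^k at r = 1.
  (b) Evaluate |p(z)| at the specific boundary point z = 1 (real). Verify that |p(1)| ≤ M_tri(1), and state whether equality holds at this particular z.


Coefficients: c_0 = 1, c_1 = -4, c_2 = 3. Radius r = 1.
Part (a). Triangle bound: M_tri(r) = Σ_k |c_k| r^k
  = |1|·1^0 + |-4|·1^1 + |3|·1^2
  = 1 + 4 + 3 = 8.
This bounds M(r) := max_{|z|=r} |p(z)| from above; equality holds iff all terms c_k z^k can be made to align in phase at a single z on |z|=r.
Part (b). At z = 1 (real, on the circle |z| = r):
  p(1) = (1)·1^0 + (-4)·1^1 + (3)·1^2 = 0.
  |p(1)| = 0.
Check: |p(1)| = 0 ≤ 8 = M_tri(1). ✓ Equality does not hold at z = 1 (the coefficients have mixed signs, so the terms do not all align in phase there).

M_tri(1) = 8; |p(1)| = 0; equality at z=1: no.


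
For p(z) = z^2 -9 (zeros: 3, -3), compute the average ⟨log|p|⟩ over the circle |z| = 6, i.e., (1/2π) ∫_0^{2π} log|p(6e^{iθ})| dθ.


Zeros: -3, 3; r = 6.
Inside |z| < r: -3, 3. Outside (|z| ≥ r): ∅.
p(0) = -9, so log|p(0)| = log(9) = 2.1972.
Apply Jensen: I(r) = log|p(0)| + Σ_k log(r/|z_k|), summed over zeros inside |z| < r.
  log(r/|z_k|) for z_k = 3: log(6/3) = 0.6931
  log(r/|z_k|) for z_k = -3: log(6/3) = 0.6931
Sum over inside zeros: 1.3863.
I(r) = log|p(0)| + (inside sum) = 2.1972 + 1.3863 = 3.5835.
Closed form (all zeros inside, monic): I(r) = n·log(r) = 2·log(6) = 3.5835. ✓

I(r) ≈ 3.5835.


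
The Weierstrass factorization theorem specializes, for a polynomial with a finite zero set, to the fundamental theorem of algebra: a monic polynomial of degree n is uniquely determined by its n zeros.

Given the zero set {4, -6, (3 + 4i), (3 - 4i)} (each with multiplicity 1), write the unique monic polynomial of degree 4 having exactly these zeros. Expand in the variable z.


The polynomial is p(z) = ∏_{α ∈ S} (z − α), where S = {4, -6, (3 + 4i), (3 - 4i)}.
Expanding the product yields: p(z) = z^4 -4·z^3 -11·z^2 + 194·z -600.
Note conjugate pairs combine to real quadratics: (z − (3+4i))(z − (3−4i)) = z² − 6z + 25.
The resulting polynomial has degree 4 and real coefficients as required.

p(z) = z^4 -4·z^3 -11·z^2 + 194·z -600.


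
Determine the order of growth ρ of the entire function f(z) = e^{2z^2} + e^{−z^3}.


Each summand is entire of order 2 and 3 respectively (as in the single-exponential case). The order of a sum is at most the max of the orders, so ρ ≤ 3. For the lower bound: on |z|=r choose arg z so that -1z^3 is real positive; then |e^{-1z^3}| = e^{1r^3} while |e^{2z^2}| ≤ e^{2r^2} = o(e^{1r^3}). So |f| ≥ e^{1r^3}(1 − o(1)) and ρ ≥ 3. Hence ρ = max(2, 3) = 3.
Therefore ρ = 3.

Order ρ = 3.


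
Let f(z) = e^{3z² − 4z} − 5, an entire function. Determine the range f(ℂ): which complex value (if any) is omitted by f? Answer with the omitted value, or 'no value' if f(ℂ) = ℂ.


Little Picard bounds the complement of f(ℂ) to at most one point.
The exponent g(z) = 3z² − 4z is a nonconstant polynomial, hence surjective onto ℂ. So e^{g(z)} takes every value in {e^w : w ∈ ℂ} = ℂ ∖ {0}. Adding -5 shifts the range to ℂ ∖ {-5}. f omits exactly -5.

Omitted value: -5.


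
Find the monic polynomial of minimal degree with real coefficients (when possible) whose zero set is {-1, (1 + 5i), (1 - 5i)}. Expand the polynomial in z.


The polynomial is p(z) = ∏_{α ∈ S} (z − α), where S = {-1, (1 + 5i), (1 - 5i)}.
Expanding the product yields: p(z) = z^3 -z^2 + 24·z + 26.
Note conjugate pairs combine to real quadratics: (z − (1+5i))(z − (1−5i)) = z² − 2z + 26.
The resulting polynomial has degree 3 and real coefficients as required.

p(z) = z^3 -z^2 + 24·z + 26.


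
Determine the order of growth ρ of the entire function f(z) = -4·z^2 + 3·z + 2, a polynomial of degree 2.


|f(z)| ≤ Σ|c_k|·r^k = O(r^2) as r → ∞. Polynomial growth is O(e^{r^ε}) for every ε > 0 (since r^2/e^{r^ε} → 0), so ρ ≤ ε for all ε > 0, i.e. ρ = 0. Every nonconstant polynomial has order 0.
Therefore ρ = 0.

Order ρ = 0.


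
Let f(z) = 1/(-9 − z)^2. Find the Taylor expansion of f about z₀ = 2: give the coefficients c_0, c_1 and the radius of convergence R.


Let w = z − z₀, so z = z₀ + w.
Then -9 − z = -9 − (z₀ + w) = (-9 − z₀) − w = -11 − w.
f(z) = 1/(-11 − w)^2 = (1/(-11)^2) · (1 − w/(-11))^{−2}.
By the binomial series (1−u)^{−2} = Σ_{n≥0} C(n+1, 1) u^n for |u|<1, with u = w/(-11):
  c_n = C(n+1, 1) / (-11)^(n+2).
  c_0 = 1/(-11)^2 = 1/121.
  c_1 = 2/(-11)^3 = -2/1331.
The series is valid for |w/d| < 1, i.e. |z − z₀| < |d|.
Radius of convergence: R = |-9 − z₀| = |-11| = 11 (distance from z₀ to the singularity z = -9).

c_0 = 1/121, c_1 = -2/1331; R = 11.


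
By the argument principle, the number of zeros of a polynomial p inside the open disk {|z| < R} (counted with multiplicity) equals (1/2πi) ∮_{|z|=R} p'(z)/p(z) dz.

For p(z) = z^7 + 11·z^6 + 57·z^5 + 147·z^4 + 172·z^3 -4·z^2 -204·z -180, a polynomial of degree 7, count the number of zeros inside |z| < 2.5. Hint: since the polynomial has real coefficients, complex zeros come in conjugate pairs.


The zeros of p are: 1, (-3 + 3i), (-3 - 3i), (-1 + 1i), (-1 - 1i), (-2 + 1i), (-2 - 1i).
Their magnitudes are: 1, 4.243, 4.243, 1.414, 1.414, 2.236, 2.236.
Zeros with |z| < R = 2.5: 1, (-1 + 1i), (-1 - 1i), (-2 + 1i), (-2 - 1i).
Count = 5.
By the argument principle, (1/2πi) ∮_{|z|=R} p'(z)/p(z) dz equals exactly this count.

Number of zeros inside |z| < 2.5: 5.


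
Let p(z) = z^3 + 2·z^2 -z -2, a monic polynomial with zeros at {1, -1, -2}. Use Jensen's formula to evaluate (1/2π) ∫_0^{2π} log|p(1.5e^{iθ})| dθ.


Zeros: -2, -1, 1; r = 1.5.
Inside |z| < r: -1, 1. Outside (|z| ≥ r): -2.
p(0) = -2, so log|p(0)| = log(2) = 0.6931.
Apply Jensen: I(r) = log|p(0)| + Σ_k log(r/|z_k|), summed over zeros inside |z| < r.
  log(r/|z_k|) for z_k = 1: log(1.5/1) = 0.4055
  log(r/|z_k|) for z_k = -1: log(1.5/1) = 0.4055
  Outside zeros (-2) contribute nothing to the Jensen sum.
Sum over inside zeros: 0.8109.
I(r) = log|p(0)| + (inside sum) = 0.6931 + 0.8109 = 1.5041.
Note: since some zeros are outside |z| ≤ r, the simplified n·log(r) form does NOT apply — only the inside zeros contribute.

I(r) ≈ 1.5041.


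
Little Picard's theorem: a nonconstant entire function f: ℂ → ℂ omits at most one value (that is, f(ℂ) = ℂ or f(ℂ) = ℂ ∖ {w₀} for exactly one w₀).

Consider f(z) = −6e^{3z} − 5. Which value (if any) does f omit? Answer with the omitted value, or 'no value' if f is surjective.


Little Picard bounds the complement of f(ℂ) to at most one point.
e^{3z} is never zero on ℂ, so -6·e^{3z} takes every value in ℂ ∖ {0}. Adding -5 shifts the range to ℂ ∖ {-5}. Thus f omits exactly the value -5.

Omitted value: -5.


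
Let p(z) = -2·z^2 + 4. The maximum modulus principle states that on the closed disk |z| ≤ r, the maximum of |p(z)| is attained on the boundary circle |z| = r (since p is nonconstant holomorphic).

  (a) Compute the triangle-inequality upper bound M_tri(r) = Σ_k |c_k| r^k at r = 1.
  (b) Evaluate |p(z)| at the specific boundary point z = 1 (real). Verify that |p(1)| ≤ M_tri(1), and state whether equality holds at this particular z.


Coefficients: c_0 = 4, c_1 = 0, c_2 = -2. Radius r = 1.
Part (a). Triangle bound: M_tri(r) = Σ_k |c_k| r^k
  = |4|·1^0 + |0|·1^1 + |-2|·1^2
  = 4 + 0 + 2 = 6.
This bounds M(r) := max_{|z|=r} |p(z)| from above; equality holds iff all terms c_k z^k can be made to align in phase at a single z on |z|=r.
Part (b). At z = 1 (real, on the circle |z| = r):
  p(1) = (4)·1^0 + (0)·1^1 + (-2)·1^2 = 2.
  |p(1)| = 2.
Check: |p(1)| = 2 ≤ 6 = M_tri(1). ✓ Equality does not hold at z = 1 (the coefficients have mixed signs, so the terms do not all align in phase there).

M_tri(1) = 6; |p(1)| = 2; equality at z=1: no.


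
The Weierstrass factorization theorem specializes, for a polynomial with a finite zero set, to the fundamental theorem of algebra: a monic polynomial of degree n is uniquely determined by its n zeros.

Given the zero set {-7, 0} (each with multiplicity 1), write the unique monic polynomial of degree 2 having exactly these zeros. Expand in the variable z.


The polynomial is p(z) = ∏_{α ∈ S} (z − α), where S = {-7, 0}.
Expanding the product yields: p(z) = z^2 + 7·z.
The resulting polynomial has degree 2 and real coefficients as required.

p(z) = z^2 + 7·z.


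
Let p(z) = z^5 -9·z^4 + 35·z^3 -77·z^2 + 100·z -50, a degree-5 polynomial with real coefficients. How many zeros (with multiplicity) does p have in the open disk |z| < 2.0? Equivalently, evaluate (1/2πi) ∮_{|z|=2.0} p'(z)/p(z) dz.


The zeros of p are: 1, (3 + 1i), (3 - 1i), (1 + 2i), (1 - 2i).
Their magnitudes are: 1, 3.162, 3.162, 2.236, 2.236.
Zeros with |z| < R = 2.0: 1.
Count = 1.
By the argument principle, (1/2πi) ∮_{|z|=R} p'(z)/p(z) dz equals exactly this count.

Number of zeros inside |z| < 2.0: 1.


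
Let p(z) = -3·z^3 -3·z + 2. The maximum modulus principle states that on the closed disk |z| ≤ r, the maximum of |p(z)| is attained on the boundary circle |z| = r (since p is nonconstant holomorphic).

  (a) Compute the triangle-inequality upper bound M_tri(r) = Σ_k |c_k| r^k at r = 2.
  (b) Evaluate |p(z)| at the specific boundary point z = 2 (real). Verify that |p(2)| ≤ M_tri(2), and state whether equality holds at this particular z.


Coefficients: c_0 = 2, c_1 = -3, c_2 = 0, c_3 = -3. Radius r = 2.
Part (a). Triangle bound: M_tri(r) = Σ_k |c_k| r^k
  = |2|·2^0 + |-3|·2^1 + |0|·2^2 + |-3|·2^3
  = 2 + 6 + 0 + 24 = 32.
This bounds M(r) := max_{|z|=r} |p(z)| from above; equality holds iff all terms c_k z^k can be made to align in phase at a single z on |z|=r.
Part (b). At z = 2 (real, on the circle |z| = r):
  p(2) = (2)·2^0 + (-3)·2^1 + (0)·2^2 + (-3)·2^3 = -28.
  |p(2)| = 28.
Check: |p(2)| = 28 ≤ 32 = M_tri(2). ✓ Equality does not hold at z = 2 (the coefficients have mixed signs, so the terms do not all align in phase there).

M_tri(2) = 32; |p(2)| = 28; equality at z=2: no.


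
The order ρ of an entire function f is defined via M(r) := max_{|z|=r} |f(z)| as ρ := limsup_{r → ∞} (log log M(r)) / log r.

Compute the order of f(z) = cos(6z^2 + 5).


Write cos(w) = (e^{iw} ± e^{−iw})/(2 or 2i), so |cos(w)| ≤ e^{|w|}. With w = 6z^2 + 5, |w| ≤ 6r^2 + 5 on |z|=r, giving M(r) ≤ e^{6r^2 + 5} and ρ ≤ 2. For the lower bound, choose z on |z|=r with 6z^2 purely imaginary of modulus 6r^2; then |cos(6z^2 + 5)| grows like e^{6r^2}/2, so ρ ≥ 2. Hence ρ = 2.
Therefore ρ = 2.

Order ρ = 2.


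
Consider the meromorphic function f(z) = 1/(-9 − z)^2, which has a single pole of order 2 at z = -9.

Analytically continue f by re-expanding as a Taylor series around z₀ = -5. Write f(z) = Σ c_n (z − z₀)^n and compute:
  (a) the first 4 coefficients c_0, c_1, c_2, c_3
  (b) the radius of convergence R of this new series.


Let w = z − z₀, so z = z₀ + w.
Then -9 − z = -9 − (z₀ + w) = (-9 − z₀) − w = -4 − w.
f(z) = 1/(-4 − w)^2 = (1/(-4)^2) · (1 − w/(-4))^{−2}.
By the binomial series (1−u)^{−2} = Σ_{n≥0} C(n+1, 1) u^n for |u|<1, with u = w/(-4):
  c_n = C(n+1, 1) / (-4)^(n+2).
  c_0 = 1/(-4)^2 = 1/16.
  c_1 = 2/(-4)^3 = -1/32.
  c_2 = 3/(-4)^4 = 3/256.
  c_3 = 4/(-4)^5 = -1/256.
The series is valid for |w/d| < 1, i.e. |z − z₀| < |d|.
Radius of convergence: R = |-9 − z₀| = |-4| = 4 (distance from z₀ to the singularity z = -9).

c_0 = 1/16, c_1 = -1/32, c_2 = 3/256, c_3 = -1/256; R = 4.


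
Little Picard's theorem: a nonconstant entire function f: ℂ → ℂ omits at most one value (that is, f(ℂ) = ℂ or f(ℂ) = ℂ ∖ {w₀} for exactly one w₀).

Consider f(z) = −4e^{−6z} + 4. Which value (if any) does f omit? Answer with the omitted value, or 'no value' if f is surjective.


Little Picard bounds the complement of f(ℂ) to at most one point.
e^{−6z} is never zero on ℂ, so -4·e^{−6z} takes every value in ℂ ∖ {0}. Adding 4 shifts the range to ℂ ∖ {4}. Thus f omits exactly the value 4.

Omitted value: 4.


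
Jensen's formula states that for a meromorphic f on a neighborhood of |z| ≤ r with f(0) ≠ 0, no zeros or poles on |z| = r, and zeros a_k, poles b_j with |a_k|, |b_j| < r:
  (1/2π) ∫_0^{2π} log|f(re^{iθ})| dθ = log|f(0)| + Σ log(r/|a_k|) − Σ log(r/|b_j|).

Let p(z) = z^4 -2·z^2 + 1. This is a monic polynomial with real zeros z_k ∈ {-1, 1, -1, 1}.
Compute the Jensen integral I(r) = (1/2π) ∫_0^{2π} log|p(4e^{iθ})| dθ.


Zeros: -1, -1, 1, 1; r = 4.
Inside |z| < r: -1, -1, 1, 1. Outside (|z| ≥ r): ∅.
p(0) = 1, so log|p(0)| = log(1) = 0.0000.
Apply Jensen: I(r) = log|p(0)| + Σ_k log(r/|z_k|), summed over zeros inside |z| < r.
  log(r/|z_k|) for z_k = -1: log(4/1) = 1.3863
  log(r/|z_k|) for z_k = 1: log(4/1) = 1.3863
  log(r/|z_k|) for z_k = -1: log(4/1) = 1.3863
  log(r/|z_k|) for z_k = 1: log(4/1) = 1.3863
Sum over inside zeros: 5.5452.
I(r) = log|p(0)| + (inside sum) = 0.0000 + 5.5452 = 5.5452.
Closed form (all zeros inside, monic): I(r) = n·log(r) = 4·log(4) = 5.5452. ✓

I(r) ≈ 5.5452.


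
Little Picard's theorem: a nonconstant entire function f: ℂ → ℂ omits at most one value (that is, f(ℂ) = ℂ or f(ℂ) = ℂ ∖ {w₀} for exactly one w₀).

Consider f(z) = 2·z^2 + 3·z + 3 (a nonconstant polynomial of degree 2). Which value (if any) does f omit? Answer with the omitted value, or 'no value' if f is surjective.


Little Picard bounds the complement of f(ℂ) to at most one point.
For every w ∈ ℂ, the equation p(z) − w = 0 is a nonconstant polynomial in z and hence has at least one root by the fundamental theorem of algebra. So p is surjective onto ℂ, omitting no value.

Omitted value: no value.


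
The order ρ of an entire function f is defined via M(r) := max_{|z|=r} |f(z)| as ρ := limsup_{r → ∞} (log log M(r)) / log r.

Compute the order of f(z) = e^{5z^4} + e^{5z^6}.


Each summand is entire of order 4 and 6 respectively (as in the single-exponential case). The order of a sum is at most the max of the orders, so ρ ≤ 6. For the lower bound: on |z|=r choose arg z so that 5z^6 is real positive; then |e^{5z^6}| = e^{5r^6} while |e^{5z^4}| ≤ e^{5r^4} = o(e^{5r^6}). So |f| ≥ e^{5r^6}(1 − o(1)) and ρ ≥ 6. Hence ρ = max(4, 6) = 6.
Therefore ρ = 6.

Order ρ = 6.


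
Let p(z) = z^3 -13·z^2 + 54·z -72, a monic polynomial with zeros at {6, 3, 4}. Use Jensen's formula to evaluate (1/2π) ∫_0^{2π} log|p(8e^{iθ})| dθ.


Zeros: 3, 4, 6; r = 8.
Inside |z| < r: 3, 4, 6. Outside (|z| ≥ r): ∅.
p(0) = -72, so log|p(0)| = log(72) = 4.2767.
Apply Jensen: I(r) = log|p(0)| + Σ_k log(r/|z_k|), summed over zeros inside |z| < r.
  log(r/|z_k|) for z_k = 6: log(8/6) = 0.2877
  log(r/|z_k|) for z_k = 3: log(8/3) = 0.9808
  log(r/|z_k|) for z_k = 4: log(8/4) = 0.6931
Sum over inside zeros: 1.9617.
I(r) = log|p(0)| + (inside sum) = 4.2767 + 1.9617 = 6.2383.
Closed form (all zeros inside, monic): I(r) = n·log(r) = 3·log(8) = 6.2383. ✓

I(r) ≈ 6.2383.


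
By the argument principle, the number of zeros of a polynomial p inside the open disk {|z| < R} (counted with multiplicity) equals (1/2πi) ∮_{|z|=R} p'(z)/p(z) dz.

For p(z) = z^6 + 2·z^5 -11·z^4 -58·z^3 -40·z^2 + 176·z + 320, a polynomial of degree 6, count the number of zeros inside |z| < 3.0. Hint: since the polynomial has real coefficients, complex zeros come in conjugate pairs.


The zeros of p are: 4, 2, (-2 + 2i), (-2 - 2i), (-2 + 1i), (-2 - 1i).
Their magnitudes are: 4, 2, 2.828, 2.828, 2.236, 2.236.
Zeros with |z| < R = 3.0: 2, (-2 + 2i), (-2 - 2i), (-2 + 1i), (-2 - 1i).
Count = 5.
By the argument principle, (1/2πi) ∮_{|z|=R} p'(z)/p(z) dz equals exactly this count.

Number of zeros inside |z| < 3.0: 5.


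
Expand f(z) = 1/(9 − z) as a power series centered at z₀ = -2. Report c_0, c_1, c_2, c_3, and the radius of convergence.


Let w = z − z₀, so z = z₀ + w.
Then 9 − z = 9 − (z₀ + w) = (9 − z₀) − w = 11 − w.
f(z) = 1/(11 − w) = (1/(11)) · 1/(1 − w/(11)) = Σ_{n≥0} w^n / (11)^(n+1).
So c_n = 1/(11)^(n+1):
  c_0 = 1/(11)^1 = 1/11.
  c_1 = 1/(11)^2 = 1/121.
  c_2 = 1/(11)^3 = 1/1331.
  c_3 = 1/(11)^4 = 1/14641.
The series is valid for |w/d| < 1, i.e. |z − z₀| < |d|.
Radius of convergence: R = |9 − z₀| = |11| = 11 (distance from z₀ to the singularity z = 9).

c_0 = 1/11, c_1 = 1/121, c_2 = 1/1331, c_3 = 1/14641; R = 11.


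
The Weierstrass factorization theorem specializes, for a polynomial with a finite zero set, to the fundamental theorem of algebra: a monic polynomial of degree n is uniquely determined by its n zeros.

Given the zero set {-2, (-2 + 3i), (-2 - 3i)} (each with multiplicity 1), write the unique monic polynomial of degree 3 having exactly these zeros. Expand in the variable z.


The polynomial is p(z) = ∏_{α ∈ S} (z − α), where S = {-2, (-2 + 3i), (-2 - 3i)}.
Expanding the product yields: p(z) = z^3 + 6·z^2 + 21·z + 26.
Note conjugate pairs combine to real quadratics: (z − (-2+3i))(z − (-2−3i)) = z² + 4z + 13.
The resulting polynomial has degree 3 and real coefficients as required.

p(z) = z^3 + 6·z^2 + 21·z + 26.


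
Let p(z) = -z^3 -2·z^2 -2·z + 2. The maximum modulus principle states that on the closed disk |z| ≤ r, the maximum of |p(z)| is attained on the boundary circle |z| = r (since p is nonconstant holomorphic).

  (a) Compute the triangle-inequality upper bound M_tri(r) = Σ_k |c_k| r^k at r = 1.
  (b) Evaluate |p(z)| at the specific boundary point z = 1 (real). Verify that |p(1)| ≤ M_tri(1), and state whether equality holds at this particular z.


Coefficients: c_0 = 2, c_1 = -2, c_2 = -2, c_3 = -1. Radius r = 1.
Part (a). Triangle bound: M_tri(r) = Σ_k |c_k| r^k
  = |2|·1^0 + |-2|·1^1 + |-2|·1^2 + |-1|·1^3
  = 2 + 2 + 2 + 1 = 7.
This bounds M(r) := max_{|z|=r} |p(z)| from above; equality holds iff all terms c_k z^k can be made to align in phase at a single z on |z|=r.
Part (b). At z = 1 (real, on the circle |z| = r):
  p(1) = (2)·1^0 + (-2)·1^1 + (-2)·1^2 + (-1)·1^3 = -3.
  |p(1)| = 3.
Check: |p(1)| = 3 ≤ 7 = M_tri(1). ✓ Equality does not hold at z = 1 (the coefficients have mixed signs, so the terms do not all align in phase there).

M_tri(1) = 7; |p(1)| = 3; equality at z=1: no.


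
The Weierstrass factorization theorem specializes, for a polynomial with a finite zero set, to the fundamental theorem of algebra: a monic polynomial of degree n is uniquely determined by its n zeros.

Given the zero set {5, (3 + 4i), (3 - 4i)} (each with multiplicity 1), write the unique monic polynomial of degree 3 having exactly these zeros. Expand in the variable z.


The polynomial is p(z) = ∏_{α ∈ S} (z − α), where S = {5, (3 + 4i), (3 - 4i)}.
Expanding the product yields: p(z) = z^3 -11·z^2 + 55·z -125.
Note conjugate pairs combine to real quadratics: (z − (3+4i))(z − (3−4i)) = z² − 6z + 25.
The resulting polynomial has degree 3 and real coefficients as required.

p(z) = z^3 -11·z^2 + 55·z -125.


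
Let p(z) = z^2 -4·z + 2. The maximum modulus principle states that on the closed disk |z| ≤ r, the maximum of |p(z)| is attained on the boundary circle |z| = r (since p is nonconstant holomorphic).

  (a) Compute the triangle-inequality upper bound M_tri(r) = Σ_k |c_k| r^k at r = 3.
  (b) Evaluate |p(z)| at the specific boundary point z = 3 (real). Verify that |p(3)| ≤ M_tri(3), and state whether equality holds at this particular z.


Coefficients: c_0 = 2, c_1 = -4, c_2 = 1. Radius r = 3.
Part (a). Triangle bound: M_tri(r) = Σ_k |c_k| r^k
  = |2|·3^0 + |-4|·3^1 + |1|·3^2
  = 2 + 12 + 9 = 23.
This bounds M(r) := max_{|z|=r} |p(z)| from above; equality holds iff all terms c_k z^k can be made to align in phase at a single z on |z|=r.
Part (b). At z = 3 (real, on the circle |z| = r):
  p(3) = (2)·3^0 + (-4)·3^1 + (1)·3^2 = -1.
  |p(3)| = 1.
Check: |p(3)| = 1 ≤ 23 = M_tri(3). ✓ Equality does not hold at z = 3 (the coefficients have mixed signs, so the terms do not all align in phase there).

M_tri(3) = 23; |p(3)| = 1; equality at z=3: no.


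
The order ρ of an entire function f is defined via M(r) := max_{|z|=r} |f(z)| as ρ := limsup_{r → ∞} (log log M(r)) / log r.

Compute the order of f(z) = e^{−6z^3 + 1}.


|e^{−6z^3 + 1}| = e^{Re(-6·z^3) + 1} ≤ e^{6|z|^3 + 1} = e^{6r^3 + 1} on |z| = r, so ρ ≤ 3. Choosing z on |z|=r so that -6·z^3 is real positive (always possible by picking arg z appropriately) gives |f(z)| = e^{6r^3 + 1}, matching the bound. The additive constant 1 does not affect log log M(r) ~ 3·log r. Hence ρ = 3.
Therefore ρ = 3.

Order ρ = 3.


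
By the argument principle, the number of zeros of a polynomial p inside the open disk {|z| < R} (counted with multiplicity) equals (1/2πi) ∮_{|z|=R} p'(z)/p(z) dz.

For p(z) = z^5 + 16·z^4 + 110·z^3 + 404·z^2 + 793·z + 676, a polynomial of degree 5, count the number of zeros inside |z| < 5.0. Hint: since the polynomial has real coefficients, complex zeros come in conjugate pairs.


The zeros of p are: (-3 + 2i), (-3 - 2i), -4, (-3 + 2i), (-3 - 2i).
Their magnitudes are: 3.606, 3.606, 4, 3.606, 3.606.
Zeros with |z| < R = 5.0: (-3 + 2i), (-3 - 2i), -4, (-3 + 2i), (-3 - 2i).
Count = 5.
By the argument principle, (1/2πi) ∮_{|z|=R} p'(z)/p(z) dz equals exactly this count.

Number of zeros inside |z| < 5.0: 5.


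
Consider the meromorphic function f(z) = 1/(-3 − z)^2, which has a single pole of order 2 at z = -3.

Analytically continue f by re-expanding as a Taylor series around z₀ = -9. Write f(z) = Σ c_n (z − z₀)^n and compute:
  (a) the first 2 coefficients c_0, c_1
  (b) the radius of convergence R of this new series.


Let w = z − z₀, so z = z₀ + w.
Then -3 − z = -3 − (z₀ + w) = (-3 − z₀) − w = 6 − w.
f(z) = 1/(6 − w)^2 = (1/(6)^2) · (1 − w/(6))^{−2}.
By the binomial series (1−u)^{−2} = Σ_{n≥0} C(n+1, 1) u^n for |u|<1, with u = w/(6):
  c_n = C(n+1, 1) / (6)^(n+2).
  c_0 = 1/(6)^2 = 1/36.
  c_1 = 2/(6)^3 = 1/108.
The series is valid for |w/d| < 1, i.e. |z − z₀| < |d|.
Radius of convergence: R = |-3 − z₀| = |6| = 6 (distance from z₀ to the singularity z = -3).

c_0 = 1/36, c_1 = 1/108; R = 6.


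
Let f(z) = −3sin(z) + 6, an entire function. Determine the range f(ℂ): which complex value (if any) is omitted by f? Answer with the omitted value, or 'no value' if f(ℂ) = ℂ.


Little Picard bounds the complement of f(ℂ) to at most one point.
sin is entire and surjective onto ℂ: for every w ∈ ℂ, sin(ζ) = w has a solution ζ ∈ ℂ (e.g., via the complex inverse arcsin). With ζ = z this gives z = ζ/(1). Then -3·sin(z) takes every value in -3·ℂ = ℂ, and adding 6 is a bijection of ℂ. So f is surjective and omits no value. (Note: only on the real line is sin bounded by [−1, 1].)

Omitted value: no value.


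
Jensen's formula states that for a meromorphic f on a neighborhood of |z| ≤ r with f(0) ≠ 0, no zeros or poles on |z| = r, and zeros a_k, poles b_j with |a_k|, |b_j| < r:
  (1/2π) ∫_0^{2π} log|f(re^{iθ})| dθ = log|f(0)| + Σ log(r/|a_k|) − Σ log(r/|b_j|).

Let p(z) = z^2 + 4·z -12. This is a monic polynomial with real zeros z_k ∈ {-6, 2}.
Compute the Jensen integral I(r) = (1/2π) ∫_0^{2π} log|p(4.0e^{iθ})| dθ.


Zeros: -6, 2; r = 4.0.
Inside |z| < r: 2. Outside (|z| ≥ r): -6.
p(0) = -12, so log|p(0)| = log(12) = 2.4849.
Apply Jensen: I(r) = log|p(0)| + Σ_k log(r/|z_k|), summed over zeros inside |z| < r.
  log(r/|z_k|) for z_k = 2: log(4.0/2) = 0.6931
  Outside zeros (-6) contribute nothing to the Jensen sum.
Sum over inside zeros: 0.6931.
I(r) = log|p(0)| + (inside sum) = 2.4849 + 0.6931 = 3.1781.
Note: since some zeros are outside |z| ≤ r, the simplified n·log(r) form does NOT apply — only the inside zeros contribute.

I(r) ≈ 3.1781.


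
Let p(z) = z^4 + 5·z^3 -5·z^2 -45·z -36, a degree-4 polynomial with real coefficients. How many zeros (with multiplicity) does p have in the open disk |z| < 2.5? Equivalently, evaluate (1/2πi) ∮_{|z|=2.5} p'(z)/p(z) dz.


The zeros of p are: -3, -4, 3, -1.
Their magnitudes are: 3, 4, 3, 1.
Zeros with |z| < R = 2.5: -1.
Count = 1.
By the argument principle, (1/2πi) ∮_{|z|=R} p'(z)/p(z) dz equals exactly this count.

Number of zeros inside |z| < 2.5: 1.


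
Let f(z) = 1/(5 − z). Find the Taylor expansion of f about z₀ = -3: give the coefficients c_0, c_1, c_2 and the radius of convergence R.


Let w = z − z₀, so z = z₀ + w.
Then 5 − z = 5 − (z₀ + w) = (5 − z₀) − w = 8 − w.
f(z) = 1/(8 − w) = (1/(8)) · 1/(1 − w/(8)) = Σ_{n≥0} w^n / (8)^(n+1).
So c_n = 1/(8)^(n+1):
  c_0 = 1/(8)^1 = 1/8.
  c_1 = 1/(8)^2 = 1/64.
  c_2 = 1/(8)^3 = 1/512.
The series is valid for |w/d| < 1, i.e. |z − z₀| < |d|.
Radius of convergence: R = |5 − z₀| = |8| = 8 (distance from z₀ to the singularity z = 5).

c_0 = 1/8, c_1 = 1/64, c_2 = 1/512; R = 8.


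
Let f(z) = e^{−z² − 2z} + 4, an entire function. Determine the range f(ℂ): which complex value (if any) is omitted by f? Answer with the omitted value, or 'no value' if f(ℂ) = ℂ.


Little Picard bounds the complement of f(ℂ) to at most one point.
The exponent g(z) = −z² − 2z is a nonconstant polynomial, hence surjective onto ℂ. So e^{g(z)} takes every value in {e^w : w ∈ ℂ} = ℂ ∖ {0}. Adding 4 shifts the range to ℂ ∖ {4}. f omits exactly 4.

Omitted value: 4.


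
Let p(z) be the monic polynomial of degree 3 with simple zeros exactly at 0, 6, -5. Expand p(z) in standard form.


The polynomial is p(z) = ∏_{α ∈ S} (z − α), where S = {0, 6, -5}.
Expanding the product yields: p(z) = z^3 -z^2 -30·z.
The resulting polynomial has degree 3 and real coefficients as required.

p(z) = z^3 -z^2 -30·z.


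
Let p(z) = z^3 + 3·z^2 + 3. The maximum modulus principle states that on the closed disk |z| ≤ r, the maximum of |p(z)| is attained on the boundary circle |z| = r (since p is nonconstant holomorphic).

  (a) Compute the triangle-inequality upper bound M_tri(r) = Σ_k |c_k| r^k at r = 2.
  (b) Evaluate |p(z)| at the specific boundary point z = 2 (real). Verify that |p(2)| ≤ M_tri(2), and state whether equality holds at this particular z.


Coefficients: c_0 = 3, c_1 = 0, c_2 = 3, c_3 = 1. Radius r = 2.
Part (a). Triangle bound: M_tri(r) = Σ_k |c_k| r^k
  = |3|·2^0 + |0|·2^1 + |3|·2^2 + |1|·2^3
  = 3 + 0 + 12 + 8 = 23.
This bounds M(r) := max_{|z|=r} |p(z)| from above; equality holds iff all terms c_k z^k can be made to align in phase at a single z on |z|=r.
Part (b). At z = 2 (real, on the circle |z| = r):
  p(2) = (3)·2^0 + (0)·2^1 + (3)·2^2 + (1)·2^3 = 23.
  |p(2)| = 23.
Since all nonzero coefficients share the same sign, |p(2)| = 23 = M_tri(2); the triangle bound is attained at z = 2, so in fact M(r) = 23.

M_tri(2) = 23; |p(2)| = 23; equality at z=2: yes.
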